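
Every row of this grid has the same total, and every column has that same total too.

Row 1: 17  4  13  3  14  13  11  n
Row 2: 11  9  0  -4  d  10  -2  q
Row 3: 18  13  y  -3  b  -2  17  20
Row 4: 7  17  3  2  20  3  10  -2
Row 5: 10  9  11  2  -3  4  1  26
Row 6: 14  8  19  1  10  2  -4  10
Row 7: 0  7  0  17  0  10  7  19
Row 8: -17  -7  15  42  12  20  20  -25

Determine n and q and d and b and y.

Rows 4 and 5 both sum to 60, so that's the common total.
The known cells in row 1 total 75, leaving 60 − 75 = -15 for the blank.
The known cells in column 8 total 33, leaving 60 − 33 = 27 for the blank.
The known cells in row 2 total 51, leaving 60 − 51 = 9 for the blank.
The known cells in column 5 total 62, leaving 60 − 62 = -2 for the blank.
The known cells in row 3 total 61, leaving 60 − 61 = -1 for the blank.

n = -15, q = 27, d = 9, b = -2, y = -1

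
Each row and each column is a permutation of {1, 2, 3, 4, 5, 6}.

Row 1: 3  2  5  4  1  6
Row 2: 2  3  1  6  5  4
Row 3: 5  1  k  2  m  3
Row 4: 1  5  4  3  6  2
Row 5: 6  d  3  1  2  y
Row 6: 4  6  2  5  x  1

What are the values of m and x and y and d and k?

m = 4, x = 3, y = 5, d = 4, k = 6

Cell (6,5): row 6 already has {1, 2, 4, 5, 6} → 3.
At (row 3, col 5): column 5 already has {1, 2, 3, 5, 6}, so the value is 4.
Cell (5,6): column 6 already has {1, 2, 3, 4, 6} → 5.
At (row 3, col 3): row 3 already has {1, 2, 3, 4, 5}, so the value is 6.
For row 5, column 2: row 5 already has {1, 2, 3, 5, 6}; that leaves 4.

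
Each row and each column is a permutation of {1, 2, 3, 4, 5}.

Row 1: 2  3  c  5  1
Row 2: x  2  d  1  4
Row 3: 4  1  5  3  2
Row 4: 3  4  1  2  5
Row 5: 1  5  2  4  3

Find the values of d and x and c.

d = 3, x = 5, c = 4

For row 2, column 1: column 1 already has {1, 2, 3, 4}; that leaves 5.
For row 1, column 3: row 1 already has {1, 2, 3, 5}; that leaves 4.
At (row 2, col 3): row 2 already has {1, 2, 4, 5}, so the value is 3.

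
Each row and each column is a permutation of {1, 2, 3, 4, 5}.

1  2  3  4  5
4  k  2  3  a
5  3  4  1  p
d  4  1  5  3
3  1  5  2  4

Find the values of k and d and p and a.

Cell (2,2): column 2 already has {1, 2, 3, 4} → 5.
At (row 3, col 5): row 3 already has {1, 3, 4, 5}, so the value is 2.
For row 2, column 5: row 2 already has {2, 3, 4, 5}; that leaves 1.
Cell (4,1): row 4 already has {1, 3, 4, 5} → 2.

k = 5, d = 2, p = 2, a = 1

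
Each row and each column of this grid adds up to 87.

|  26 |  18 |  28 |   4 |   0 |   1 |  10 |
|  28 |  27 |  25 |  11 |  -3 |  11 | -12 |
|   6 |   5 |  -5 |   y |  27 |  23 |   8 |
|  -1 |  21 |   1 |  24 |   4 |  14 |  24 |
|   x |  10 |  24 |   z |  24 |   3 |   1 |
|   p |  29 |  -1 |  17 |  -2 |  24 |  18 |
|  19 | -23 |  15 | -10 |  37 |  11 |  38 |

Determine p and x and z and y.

Row 3: 6 + 5 − 5 + 27 + 23 + 8 = 64, so its missing entry is 87 − 64 = 23.
Row 6: 29 − 1 + 17 − 2 + 24 + 18 = 85, so its missing entry is 87 − 85 = 2.
Column 1: 26 + 28 + 6 − 1 + 2 + 19 = 80, so its missing entry is 87 − 80 = 7.
Row 5: 7 + 10 + 24 + 24 + 3 + 1 = 69, so its missing entry is 87 − 69 = 18.

p = 2, x = 7, z = 18, y = 23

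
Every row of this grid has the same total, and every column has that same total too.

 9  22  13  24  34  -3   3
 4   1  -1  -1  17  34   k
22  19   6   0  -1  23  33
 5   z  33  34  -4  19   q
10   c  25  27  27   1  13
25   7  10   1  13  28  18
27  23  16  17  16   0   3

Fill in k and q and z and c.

Rows 1 and 3 both sum to 102, so that's the common total.
The known cells in row 2 total 54, leaving 102 − 54 = 48 for the blank.
The known cells in row 5 total 103, leaving 102 − 103 = -1 for the blank.
The known cells in column 2 total 71, leaving 102 − 71 = 31 for the blank.
The known cells in row 4 total 118, leaving 102 − 118 = -16 for the blank.

k = 48, q = -16, z = 31, c = -1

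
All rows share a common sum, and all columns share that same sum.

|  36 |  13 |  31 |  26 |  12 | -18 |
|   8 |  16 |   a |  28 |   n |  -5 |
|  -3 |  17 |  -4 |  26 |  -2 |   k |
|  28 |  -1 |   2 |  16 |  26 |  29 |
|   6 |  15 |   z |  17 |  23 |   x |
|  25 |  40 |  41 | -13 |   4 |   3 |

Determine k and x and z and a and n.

Rows 1 and 4 both sum to 100, so that's the common total.
Column 5 has 12 − 2 + 26 + 23 + 4 = 63; the blank must be 100 − 63 = 37.
Row 2 has 8 + 16 + 28 + 37 − 5 = 84; the blank must be 100 − 84 = 16.
Column 3 has 31 + 16 − 4 + 2 + 41 = 86; the blank must be 100 − 86 = 14.
Row 5 has 6 + 15 + 14 + 17 + 23 = 75; the blank must be 100 − 75 = 25.
Row 3 has -3 + 17 − 4 + 26 − 2 = 34; the blank must be 100 − 34 = 66.

k = 66, x = 25, z = 14, a = 16, n = 37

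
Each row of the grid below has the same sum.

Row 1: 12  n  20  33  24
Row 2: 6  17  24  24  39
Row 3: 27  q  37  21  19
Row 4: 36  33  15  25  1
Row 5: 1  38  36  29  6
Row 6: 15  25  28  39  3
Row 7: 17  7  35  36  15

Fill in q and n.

q = 6, n = 21

The complete rows each total 110.
Row 3 is missing 110 − 104 = 6 (since 27 + 37 + 21 + 19 = 104).
Row 1 is missing 110 − 89 = 21 (since 12 + 20 + 33 + 24 = 89).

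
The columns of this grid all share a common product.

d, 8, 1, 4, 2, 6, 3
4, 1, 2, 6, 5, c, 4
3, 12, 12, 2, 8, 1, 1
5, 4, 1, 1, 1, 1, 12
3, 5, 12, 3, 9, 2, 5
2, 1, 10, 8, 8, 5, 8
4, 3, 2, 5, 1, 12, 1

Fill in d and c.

d = 4, c = 8

Columns 3 and 7 each multiply to 5760, so every column has product 5760.
Column 1: 4×3×5×3×2×4 = 1440, so the missing entry is 5760 ÷ 1440 = 4.
Column 6: 6×1×1×2×5×12 = 720, so the missing entry is 5760 ÷ 720 = 8.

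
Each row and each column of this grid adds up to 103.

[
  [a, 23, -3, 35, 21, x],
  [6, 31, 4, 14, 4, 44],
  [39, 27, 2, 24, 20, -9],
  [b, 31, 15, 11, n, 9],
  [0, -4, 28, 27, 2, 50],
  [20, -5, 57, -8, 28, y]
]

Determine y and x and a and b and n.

Row 6: 20 − 5 + 57 − 8 + 28 = 92, so its missing entry is 103 − 92 = 11.
Column 5: 21 + 4 + 20 + 2 + 28 = 75, so its missing entry is 103 − 75 = 28.
Row 4: 31 + 15 + 11 + 28 + 9 = 94, so its missing entry is 103 − 94 = 9.
Column 1: 6 + 39 + 9 + 0 + 20 = 74, so its missing entry is 103 − 74 = 29.
Row 1: 29 + 23 − 3 + 35 + 21 = 105, so its missing entry is 103 − 105 = -2.

y = 11, x = -2, a = 29, b = 9, n = 28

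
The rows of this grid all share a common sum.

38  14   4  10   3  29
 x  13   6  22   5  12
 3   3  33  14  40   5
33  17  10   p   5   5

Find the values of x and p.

The complete rows each total 98.
Row 2 is missing 98 − 58 = 40 (since 13 + 6 + 22 + 5 + 12 = 58).
Row 4 is missing 98 − 70 = 28 (since 33 + 17 + 10 + 5 + 5 = 70).

x = 40, p = 28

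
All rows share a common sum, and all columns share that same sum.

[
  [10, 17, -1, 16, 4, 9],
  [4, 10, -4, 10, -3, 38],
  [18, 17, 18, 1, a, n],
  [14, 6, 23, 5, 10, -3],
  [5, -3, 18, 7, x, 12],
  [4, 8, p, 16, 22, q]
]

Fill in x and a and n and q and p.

x = 16, a = 6, n = -5, q = 4, p = 1

Rows 1 and 2 both sum to 55, so that's the common total.
The known cells in row 5 total 39, leaving 55 − 39 = 16 for the blank.
The known cells in column 5 total 49, leaving 55 − 49 = 6 for the blank.
The known cells in row 3 total 60, leaving 55 − 60 = -5 for the blank.
The known cells in column 6 total 51, leaving 55 − 51 = 4 for the blank.
The known cells in row 6 total 54, leaving 55 − 54 = 1 for the blank.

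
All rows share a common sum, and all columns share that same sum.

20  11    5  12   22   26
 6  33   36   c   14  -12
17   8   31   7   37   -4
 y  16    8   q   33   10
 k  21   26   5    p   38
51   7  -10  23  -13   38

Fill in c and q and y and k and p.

c = 19, q = 30, y = -1, k = 3, p = 3

Rows 1 and 3 both sum to 96, so that's the common total.
Column 5 has 22 + 14 + 37 + 33 − 13 = 93; the blank must be 96 − 93 = 3.
Row 5 has 21 + 26 + 5 + 3 + 38 = 93; the blank must be 96 − 93 = 3.
Column 1 has 20 + 6 + 17 + 3 + 51 = 97; the blank must be 96 − 97 = -1.
Row 4 has -1 + 16 + 8 + 33 + 10 = 66; the blank must be 96 − 66 = 30.
Row 2 has 6 + 33 + 36 + 14 − 12 = 77; the blank must be 96 − 77 = 19.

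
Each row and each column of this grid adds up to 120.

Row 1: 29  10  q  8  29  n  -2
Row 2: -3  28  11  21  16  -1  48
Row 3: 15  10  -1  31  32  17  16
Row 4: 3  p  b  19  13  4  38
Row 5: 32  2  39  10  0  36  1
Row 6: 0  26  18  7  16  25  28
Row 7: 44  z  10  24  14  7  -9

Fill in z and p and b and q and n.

The known cells in row 7 total 90, leaving 120 − 90 = 30 for the blank.
The known cells in column 2 total 106, leaving 120 − 106 = 14 for the blank.
The known cells in column 6 total 88, leaving 120 − 88 = 32 for the blank.
The known cells in row 1 total 106, leaving 120 − 106 = 14 for the blank.
The known cells in row 4 total 91, leaving 120 − 91 = 29 for the blank.

z = 30, p = 14, b = 29, q = 14, n = 32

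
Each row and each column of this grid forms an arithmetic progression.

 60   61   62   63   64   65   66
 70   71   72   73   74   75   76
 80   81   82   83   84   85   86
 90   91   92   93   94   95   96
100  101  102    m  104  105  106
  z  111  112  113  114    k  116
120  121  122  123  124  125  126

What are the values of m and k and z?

Along each row the entries change by 1 per step; down each column they change by 10.
Row 5: from 100 at column 1, stepping by 1 to column 4 gives 103.
Row 6: from 111 at column 2, stepping by 1 to column 6 gives 115.
Row 6: from 111 at column 2, stepping by 1 to column 1 gives 110.

m = 103, k = 115, z = 110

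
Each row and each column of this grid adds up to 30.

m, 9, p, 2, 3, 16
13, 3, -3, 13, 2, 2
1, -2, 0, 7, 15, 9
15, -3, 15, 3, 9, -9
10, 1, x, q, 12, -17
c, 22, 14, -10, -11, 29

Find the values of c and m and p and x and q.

Column 4 has 2 + 13 + 7 + 3 − 10 = 15; the blank must be 30 − 15 = 15.
Row 5 has 10 + 1 + 15 + 12 − 17 = 21; the blank must be 30 − 21 = 9.
Column 3 has -3 + 0 + 15 + 9 + 14 = 35; the blank must be 30 − 35 = -5.
Row 1 has 9 − 5 + 2 + 3 + 16 = 25; the blank must be 30 − 25 = 5.
Row 6 has 22 + 14 − 10 − 11 + 29 = 44; the blank must be 30 − 44 = -14.

c = -14, m = 5, p = -5, x = 9, q = 15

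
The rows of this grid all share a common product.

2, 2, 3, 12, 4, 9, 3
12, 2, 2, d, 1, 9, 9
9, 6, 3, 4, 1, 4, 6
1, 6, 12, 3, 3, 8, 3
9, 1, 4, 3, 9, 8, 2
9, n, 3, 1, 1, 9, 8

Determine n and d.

n = 8, d = 4

Rows 4 and 5 each multiply to 15552, so every row has product 15552.
Row 6: 9×3×1×1×9×8 = 1944, so the missing entry is 15552 ÷ 1944 = 8.
Row 2: 12×2×2×1×9×9 = 3888, so the missing entry is 15552 ÷ 3888 = 4.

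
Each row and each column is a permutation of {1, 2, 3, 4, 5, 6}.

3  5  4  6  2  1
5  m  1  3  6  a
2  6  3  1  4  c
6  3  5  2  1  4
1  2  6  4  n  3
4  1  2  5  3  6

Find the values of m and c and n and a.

Cell (5,5): row 5 already has {1, 2, 3, 4, 6} → 5.
At (row 2, col 2): column 2 already has {1, 2, 3, 5, 6}, so the value is 4.
Cell (3,6): row 3 already has {1, 2, 3, 4, 6} → 5.
For row 2, column 6: row 2 already has {1, 3, 4, 5, 6}; that leaves 2.

m = 4, c = 5, n = 5, a = 2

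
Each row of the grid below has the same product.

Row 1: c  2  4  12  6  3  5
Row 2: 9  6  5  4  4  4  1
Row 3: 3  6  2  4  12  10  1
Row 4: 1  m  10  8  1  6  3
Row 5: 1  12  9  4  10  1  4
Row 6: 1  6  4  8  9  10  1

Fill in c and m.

c = 2, m = 12

Rows 3 and 5 each multiply to 17280, so every row has product 17280.
Row 1: 2×4×12×6×3×5 = 8640, so the missing entry is 17280 ÷ 8640 = 2.
Row 4: 1×10×8×1×6×3 = 1440, so the missing entry is 17280 ÷ 1440 = 12.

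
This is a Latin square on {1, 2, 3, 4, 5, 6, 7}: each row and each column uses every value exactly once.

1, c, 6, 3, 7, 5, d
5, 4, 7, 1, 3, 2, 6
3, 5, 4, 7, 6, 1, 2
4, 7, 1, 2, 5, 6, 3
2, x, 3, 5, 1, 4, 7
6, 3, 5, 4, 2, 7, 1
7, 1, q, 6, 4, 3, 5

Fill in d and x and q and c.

d = 4, x = 6, q = 2, c = 2

For row 7, column 3: row 7 already has {1, 3, 4, 5, 6, 7}; that leaves 2.
For row 5, column 2: row 5 already has {1, 2, 3, 4, 5, 7}; that leaves 6.
For row 1, column 2: column 2 already has {1, 3, 4, 5, 6, 7}; that leaves 2.
At (row 1, col 7): row 1 already has {1, 2, 3, 5, 6, 7}, so the value is 4.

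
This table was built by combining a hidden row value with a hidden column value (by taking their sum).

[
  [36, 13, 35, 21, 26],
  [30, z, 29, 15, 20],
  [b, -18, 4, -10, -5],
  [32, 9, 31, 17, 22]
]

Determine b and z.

b = 5, z = 7

The difference between any two rows is the same in every column — this is an addition table with the headers hidden.
Row 3 minus row 1 is -10 − 21 = -31, so its entry in column 1 is 36 + (-31) = 5.
Row 2 minus row 1 is 15 − 21 = -6, so its entry in column 2 is 13 + (-6) = 7.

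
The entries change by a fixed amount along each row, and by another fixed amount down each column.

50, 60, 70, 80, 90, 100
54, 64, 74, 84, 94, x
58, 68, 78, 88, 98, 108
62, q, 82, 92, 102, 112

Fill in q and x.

Along each row the entries change by 10 per step; down each column they change by 4.
Row 4: from 62 at column 1, stepping by 10 to column 2 gives 72.
Row 2: from 54 at column 1, stepping by 10 to column 6 gives 104.

q = 72, x = 104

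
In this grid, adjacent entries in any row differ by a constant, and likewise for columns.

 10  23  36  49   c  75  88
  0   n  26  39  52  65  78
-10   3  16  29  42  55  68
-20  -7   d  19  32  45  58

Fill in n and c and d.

Along each row the entries change by 13 per step; down each column they change by -10.
Row 2: from 0 at column 1, stepping by 13 to column 2 gives 13.
Row 1: from 10 at column 1, stepping by 13 to column 5 gives 62.
Row 4: from -20 at column 1, stepping by 13 to column 3 gives 6.

n = 13, c = 62, d = 6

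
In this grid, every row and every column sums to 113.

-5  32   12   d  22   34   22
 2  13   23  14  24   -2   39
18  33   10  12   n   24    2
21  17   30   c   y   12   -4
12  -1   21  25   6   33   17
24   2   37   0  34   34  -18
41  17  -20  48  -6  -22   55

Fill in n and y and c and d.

n = 14, y = 19, c = 18, d = -4

Row 3 has 18 + 33 + 10 + 12 + 24 + 2 = 99; the blank must be 113 − 99 = 14.
Column 5 has 22 + 24 + 14 + 6 + 34 − 6 = 94; the blank must be 113 − 94 = 19.
Row 4 has 21 + 17 + 30 + 19 + 12 − 4 = 95; the blank must be 113 − 95 = 18.
Row 1 has -5 + 32 + 12 + 22 + 34 + 22 = 117; the blank must be 113 − 117 = -4.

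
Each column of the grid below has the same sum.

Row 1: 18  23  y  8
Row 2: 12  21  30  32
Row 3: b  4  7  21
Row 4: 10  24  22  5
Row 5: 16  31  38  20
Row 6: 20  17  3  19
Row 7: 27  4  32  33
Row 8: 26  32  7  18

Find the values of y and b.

Columns 2 and 4 both add up to 156, so every column sums to 156.
Column 3: 30 + 7 + 22 + 38 + 3 + 32 + 7 = 139, so the missing entry is 156 − 139 = 17.
Column 1: 18 + 12 + 10 + 16 + 20 + 27 + 26 = 129, so the missing entry is 156 − 129 = 27.

y = 17, b = 27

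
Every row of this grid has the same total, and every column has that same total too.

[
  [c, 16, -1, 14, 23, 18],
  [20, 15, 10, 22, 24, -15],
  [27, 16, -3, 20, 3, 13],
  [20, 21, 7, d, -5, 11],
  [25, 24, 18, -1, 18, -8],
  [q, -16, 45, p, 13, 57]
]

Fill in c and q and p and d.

Rows 2 and 3 both sum to 76, so that's the common total.
Row 4 has 20 + 21 + 7 − 5 + 11 = 54; the blank must be 76 − 54 = 22.
Column 4 has 14 + 22 + 20 + 22 − 1 = 77; the blank must be 76 − 77 = -1.
Row 6 has -16 + 45 − 1 + 13 + 57 = 98; the blank must be 76 − 98 = -22.
Row 1 has 16 − 1 + 14 + 23 + 18 = 70; the blank must be 76 − 70 = 6.

c = 6, q = -22, p = -1, d = 22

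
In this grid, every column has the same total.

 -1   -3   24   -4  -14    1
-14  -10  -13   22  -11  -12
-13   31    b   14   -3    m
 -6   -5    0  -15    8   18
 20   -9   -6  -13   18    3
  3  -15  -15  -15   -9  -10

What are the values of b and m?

b = -1, m = -11

The complete columns each total -11.
Column 3 is missing -11 − (-10) = -1 (since 24 − 13 + 0 − 6 − 15 = -10).
Column 6 is missing -11 − 0 = -11 (since 1 − 12 + 18 + 3 − 10 = 0).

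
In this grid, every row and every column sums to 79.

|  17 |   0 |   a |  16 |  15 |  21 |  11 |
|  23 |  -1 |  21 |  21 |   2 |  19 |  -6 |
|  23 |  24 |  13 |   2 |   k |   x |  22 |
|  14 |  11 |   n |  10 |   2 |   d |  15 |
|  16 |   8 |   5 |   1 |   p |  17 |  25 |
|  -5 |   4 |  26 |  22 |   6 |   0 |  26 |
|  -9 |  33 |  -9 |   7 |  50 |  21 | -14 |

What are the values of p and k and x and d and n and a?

p = 7, k = -3, x = -2, d = 3, n = 24, a = -1

The known cells in row 5 total 72, leaving 79 − 72 = 7 for the blank.
The known cells in column 5 total 82, leaving 79 − 82 = -3 for the blank.
The known cells in row 1 total 80, leaving 79 − 80 = -1 for the blank.
The known cells in column 3 total 55, leaving 79 − 55 = 24 for the blank.
The known cells in row 3 total 81, leaving 79 − 81 = -2 for the blank.
The known cells in row 4 total 76, leaving 79 − 76 = 3 for the blank.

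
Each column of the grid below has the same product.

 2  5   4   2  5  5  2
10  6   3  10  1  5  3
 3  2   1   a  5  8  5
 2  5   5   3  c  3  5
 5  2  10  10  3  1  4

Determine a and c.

a = 1, c = 8

Columns 1 and 7 each multiply to 600, so every column has product 600.
Column 4: 2×10×3×10 = 600, so the missing entry is 600 ÷ 600 = 1.
Column 5: 5×1×5×3 = 75, so the missing entry is 600 ÷ 75 = 8.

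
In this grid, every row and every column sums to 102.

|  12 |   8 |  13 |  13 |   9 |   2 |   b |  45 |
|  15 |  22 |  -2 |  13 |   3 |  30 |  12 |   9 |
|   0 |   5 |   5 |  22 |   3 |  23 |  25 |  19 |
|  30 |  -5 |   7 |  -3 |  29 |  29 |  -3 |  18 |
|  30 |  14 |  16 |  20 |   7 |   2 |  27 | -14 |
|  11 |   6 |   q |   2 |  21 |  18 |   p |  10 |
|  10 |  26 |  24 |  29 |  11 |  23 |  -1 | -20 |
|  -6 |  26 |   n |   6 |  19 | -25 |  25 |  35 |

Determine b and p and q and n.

The known cells in row 8 total 80, leaving 102 − 80 = 22 for the blank.
The known cells in column 3 total 85, leaving 102 − 85 = 17 for the blank.
The known cells in row 6 total 85, leaving 102 − 85 = 17 for the blank.
The known cells in row 1 total 102, leaving 102 − 102 = 0 for the blank.

b = 0, p = 17, q = 17, n = 22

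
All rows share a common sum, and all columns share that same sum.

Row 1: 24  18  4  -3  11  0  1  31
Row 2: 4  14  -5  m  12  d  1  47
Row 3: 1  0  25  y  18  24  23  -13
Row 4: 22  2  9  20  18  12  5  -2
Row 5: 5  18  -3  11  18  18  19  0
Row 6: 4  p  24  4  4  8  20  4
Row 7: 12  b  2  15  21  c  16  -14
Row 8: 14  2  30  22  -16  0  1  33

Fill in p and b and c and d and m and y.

Rows 1 and 4 both sum to 86, so that's the common total.
Row 6: 4 + 24 + 4 + 4 + 8 + 20 + 4 = 68, so its missing entry is 86 − 68 = 18.
Column 2: 18 + 14 + 0 + 2 + 18 + 18 + 2 = 72, so its missing entry is 86 − 72 = 14.
Row 7: 12 + 14 + 2 + 15 + 21 + 16 − 14 = 66, so its missing entry is 86 − 66 = 20.
Column 6: 0 + 24 + 12 + 18 + 8 + 20 + 0 = 82, so its missing entry is 86 − 82 = 4.
Row 3: 1 + 0 + 25 + 18 + 24 + 23 − 13 = 78, so its missing entry is 86 − 78 = 8.
Row 2: 4 + 14 − 5 + 12 + 4 + 1 + 47 = 77, so its missing entry is 86 − 77 = 9.

p = 18, b = 14, c = 20, d = 4, m = 9, y = 8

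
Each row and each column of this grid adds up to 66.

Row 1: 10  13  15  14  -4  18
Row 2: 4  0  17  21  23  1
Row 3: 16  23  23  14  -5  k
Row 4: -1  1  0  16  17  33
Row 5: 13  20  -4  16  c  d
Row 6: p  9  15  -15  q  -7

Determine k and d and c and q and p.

k = -5, d = 26, c = -5, q = 40, p = 24

The known cells in column 1 total 42, leaving 66 − 42 = 24 for the blank.
The known cells in row 6 total 26, leaving 66 − 26 = 40 for the blank.
The known cells in column 5 total 71, leaving 66 − 71 = -5 for the blank.
The known cells in row 5 total 40, leaving 66 − 40 = 26 for the blank.
The known cells in row 3 total 71, leaving 66 − 71 = -5 for the blank.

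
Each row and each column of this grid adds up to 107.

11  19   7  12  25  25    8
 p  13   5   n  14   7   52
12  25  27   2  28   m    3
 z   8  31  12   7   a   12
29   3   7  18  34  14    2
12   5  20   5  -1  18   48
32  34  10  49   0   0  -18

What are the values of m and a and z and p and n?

m = 10, a = 33, z = 4, p = 7, n = 9

Row 3 has 12 + 25 + 27 + 2 + 28 + 3 = 97; the blank must be 107 − 97 = 10.
Column 4 has 12 + 2 + 12 + 18 + 5 + 49 = 98; the blank must be 107 − 98 = 9.
Row 2 has 13 + 5 + 9 + 14 + 7 + 52 = 100; the blank must be 107 − 100 = 7.
Column 1 has 11 + 7 + 12 + 29 + 12 + 32 = 103; the blank must be 107 − 103 = 4.
Row 4 has 4 + 8 + 31 + 12 + 7 + 12 = 74; the blank must be 107 − 74 = 33.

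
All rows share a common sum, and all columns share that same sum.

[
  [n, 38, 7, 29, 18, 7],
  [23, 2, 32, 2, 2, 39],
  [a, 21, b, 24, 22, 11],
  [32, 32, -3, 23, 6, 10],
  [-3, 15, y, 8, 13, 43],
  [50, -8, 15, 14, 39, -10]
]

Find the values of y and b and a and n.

Rows 2 and 4 both sum to 100, so that's the common total.
Row 1 has 38 + 7 + 29 + 18 + 7 = 99; the blank must be 100 − 99 = 1.
Column 1 has 1 + 23 + 32 − 3 + 50 = 103; the blank must be 100 − 103 = -3.
Row 5 has -3 + 15 + 8 + 13 + 43 = 76; the blank must be 100 − 76 = 24.
Row 3 has -3 + 21 + 24 + 22 + 11 = 75; the blank must be 100 − 75 = 25.

y = 24, b = 25, a = -3, n = 1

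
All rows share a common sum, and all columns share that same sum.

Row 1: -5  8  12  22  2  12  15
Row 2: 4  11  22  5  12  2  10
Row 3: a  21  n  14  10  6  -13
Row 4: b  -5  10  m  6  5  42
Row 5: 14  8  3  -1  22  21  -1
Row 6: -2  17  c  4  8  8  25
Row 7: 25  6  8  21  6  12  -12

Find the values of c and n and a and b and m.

Rows 1 and 2 both sum to 66, so that's the common total.
The known cells in column 4 total 65, leaving 66 − 65 = 1 for the blank.
The known cells in row 4 total 59, leaving 66 − 59 = 7 for the blank.
The known cells in column 1 total 43, leaving 66 − 43 = 23 for the blank.
The known cells in row 3 total 61, leaving 66 − 61 = 5 for the blank.
The known cells in row 6 total 60, leaving 66 − 60 = 6 for the blank.

c = 6, n = 5, a = 23, b = 7, m = 1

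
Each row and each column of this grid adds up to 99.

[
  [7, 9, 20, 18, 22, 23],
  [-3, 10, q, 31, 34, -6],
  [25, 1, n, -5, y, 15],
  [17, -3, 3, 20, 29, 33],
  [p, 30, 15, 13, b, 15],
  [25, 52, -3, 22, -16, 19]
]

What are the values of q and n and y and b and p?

Row 2: -3 + 10 + 31 + 34 − 6 = 66, so its missing entry is 99 − 66 = 33.
Column 1: 7 − 3 + 25 + 17 + 25 = 71, so its missing entry is 99 − 71 = 28.
Row 5: 28 + 30 + 15 + 13 + 15 = 101, so its missing entry is 99 − 101 = -2.
Column 5: 22 + 34 + 29 − 2 − 16 = 67, so its missing entry is 99 − 67 = 32.
Row 3: 25 + 1 − 5 + 32 + 15 = 68, so its missing entry is 99 − 68 = 31.

q = 33, n = 31, y = 32, b = -2, p = 28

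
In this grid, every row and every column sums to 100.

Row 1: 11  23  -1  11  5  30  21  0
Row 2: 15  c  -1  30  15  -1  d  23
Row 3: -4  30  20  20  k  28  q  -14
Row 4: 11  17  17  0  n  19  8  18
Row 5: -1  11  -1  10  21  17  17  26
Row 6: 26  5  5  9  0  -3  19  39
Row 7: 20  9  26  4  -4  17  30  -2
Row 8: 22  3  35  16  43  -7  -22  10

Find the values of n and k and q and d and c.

n = 10, k = 10, q = 10, d = 17, c = 2

Row 4 has 11 + 17 + 17 + 0 + 19 + 8 + 18 = 90; the blank must be 100 − 90 = 10.
Column 5 has 5 + 15 + 10 + 21 + 0 − 4 + 43 = 90; the blank must be 100 − 90 = 10.
Column 2 has 23 + 30 + 17 + 11 + 5 + 9 + 3 = 98; the blank must be 100 − 98 = 2.
Row 3 has -4 + 30 + 20 + 20 + 10 + 28 − 14 = 90; the blank must be 100 − 90 = 10.
Row 2 has 15 + 2 − 1 + 30 + 15 − 1 + 23 = 83; the blank must be 100 − 83 = 17.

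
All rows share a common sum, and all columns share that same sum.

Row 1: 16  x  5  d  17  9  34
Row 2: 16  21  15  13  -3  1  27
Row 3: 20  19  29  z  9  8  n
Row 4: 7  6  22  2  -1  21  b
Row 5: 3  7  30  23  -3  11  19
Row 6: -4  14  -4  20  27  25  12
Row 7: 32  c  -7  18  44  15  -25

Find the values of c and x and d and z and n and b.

c = 13, x = 10, d = -1, z = 15, n = -10, b = 33

Rows 2 and 5 both sum to 90, so that's the common total.
Row 7: 32 − 7 + 18 + 44 + 15 − 25 = 77, so its missing entry is 90 − 77 = 13.
Column 2: 21 + 19 + 6 + 7 + 14 + 13 = 80, so its missing entry is 90 − 80 = 10.
Row 1: 16 + 10 + 5 + 17 + 9 + 34 = 91, so its missing entry is 90 − 91 = -1.
Column 4: -1 + 13 + 2 + 23 + 20 + 18 = 75, so its missing entry is 90 − 75 = 15.
Row 3: 20 + 19 + 29 + 15 + 9 + 8 = 100, so its missing entry is 90 − 100 = -10.
Row 4: 7 + 6 + 22 + 2 − 1 + 21 = 57, so its missing entry is 90 − 57 = 33.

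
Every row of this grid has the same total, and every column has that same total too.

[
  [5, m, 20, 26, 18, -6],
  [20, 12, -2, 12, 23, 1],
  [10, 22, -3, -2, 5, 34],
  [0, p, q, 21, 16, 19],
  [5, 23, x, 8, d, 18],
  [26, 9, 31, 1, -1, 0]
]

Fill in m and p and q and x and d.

Rows 2 and 3 both sum to 66, so that's the common total.
Row 1 has 5 + 20 + 26 + 18 − 6 = 63; the blank must be 66 − 63 = 3.
Column 5 has 18 + 23 + 5 + 16 − 1 = 61; the blank must be 66 − 61 = 5.
Column 2 has 3 + 12 + 22 + 23 + 9 = 69; the blank must be 66 − 69 = -3.
Row 5 has 5 + 23 + 8 + 5 + 18 = 59; the blank must be 66 − 59 = 7.
Row 4 has 0 − 3 + 21 + 16 + 19 = 53; the blank must be 66 − 53 = 13.

m = 3, p = -3, q = 13, x = 7, d = 5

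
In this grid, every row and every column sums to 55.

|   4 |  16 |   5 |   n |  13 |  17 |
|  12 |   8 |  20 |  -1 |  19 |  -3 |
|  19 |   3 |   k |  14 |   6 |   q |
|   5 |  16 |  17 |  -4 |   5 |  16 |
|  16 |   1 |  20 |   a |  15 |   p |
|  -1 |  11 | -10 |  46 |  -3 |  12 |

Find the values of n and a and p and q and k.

n = 0, a = 0, p = 3, q = 10, k = 3

Row 1 has 4 + 16 + 5 + 13 + 17 = 55; the blank must be 55 − 55 = 0.
Column 4 has 0 − 1 + 14 − 4 + 46 = 55; the blank must be 55 − 55 = 0.
Row 5 has 16 + 1 + 20 + 0 + 15 = 52; the blank must be 55 − 52 = 3.
Column 3 has 5 + 20 + 17 + 20 − 10 = 52; the blank must be 55 − 52 = 3.
Row 3 has 19 + 3 + 3 + 14 + 6 = 45; the blank must be 55 − 45 = 10.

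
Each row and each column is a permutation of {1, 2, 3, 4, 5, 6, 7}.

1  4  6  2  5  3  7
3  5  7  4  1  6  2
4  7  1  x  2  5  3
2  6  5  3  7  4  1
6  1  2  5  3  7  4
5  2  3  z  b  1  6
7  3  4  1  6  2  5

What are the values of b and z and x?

For row 3, column 4: row 3 already has {1, 2, 3, 4, 5, 7}; that leaves 6.
Cell (6,4): column 4 already has {1, 2, 3, 4, 5, 6} → 7.
At (row 6, col 5): row 6 already has {1, 2, 3, 5, 6, 7}, so the value is 4.

b = 4, z = 7, x = 6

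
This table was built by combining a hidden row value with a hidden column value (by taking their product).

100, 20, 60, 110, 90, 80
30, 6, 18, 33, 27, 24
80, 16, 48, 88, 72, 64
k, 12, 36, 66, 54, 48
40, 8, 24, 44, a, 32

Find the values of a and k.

a = 36, k = 60

Each row is a constant multiple of every other row — this is a multiplication table with the headers hidden.
Row 5 is 24/60 = 2/5 times row 1, so its entry in column 5 is 90 × 2/5 = 36.
Row 4 is 36/60 = 3/5 times row 1, so its entry in column 1 is 100 × 3/5 = 60.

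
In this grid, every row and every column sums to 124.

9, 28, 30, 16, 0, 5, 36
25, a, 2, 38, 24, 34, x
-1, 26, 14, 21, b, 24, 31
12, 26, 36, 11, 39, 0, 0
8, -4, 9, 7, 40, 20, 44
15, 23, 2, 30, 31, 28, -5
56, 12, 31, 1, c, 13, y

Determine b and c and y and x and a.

The known cells in row 3 total 115, leaving 124 − 115 = 9 for the blank.
The known cells in column 2 total 111, leaving 124 − 111 = 13 for the blank.
The known cells in column 5 total 143, leaving 124 − 143 = -19 for the blank.
The known cells in row 7 total 94, leaving 124 − 94 = 30 for the blank.
The known cells in row 2 total 136, leaving 124 − 136 = -12 for the blank.

b = 9, c = -19, y = 30, x = -12, a = 13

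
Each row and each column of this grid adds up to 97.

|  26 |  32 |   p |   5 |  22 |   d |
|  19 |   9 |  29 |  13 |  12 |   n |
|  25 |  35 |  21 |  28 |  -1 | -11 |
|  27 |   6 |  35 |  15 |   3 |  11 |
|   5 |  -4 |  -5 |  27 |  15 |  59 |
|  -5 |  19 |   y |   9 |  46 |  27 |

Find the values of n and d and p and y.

n = 15, d = -4, p = 16, y = 1

The known cells in row 6 total 96, leaving 97 − 96 = 1 for the blank.
The known cells in column 3 total 81, leaving 97 − 81 = 16 for the blank.
The known cells in row 1 total 101, leaving 97 − 101 = -4 for the blank.
The known cells in row 2 total 82, leaving 97 − 82 = 15 for the blank.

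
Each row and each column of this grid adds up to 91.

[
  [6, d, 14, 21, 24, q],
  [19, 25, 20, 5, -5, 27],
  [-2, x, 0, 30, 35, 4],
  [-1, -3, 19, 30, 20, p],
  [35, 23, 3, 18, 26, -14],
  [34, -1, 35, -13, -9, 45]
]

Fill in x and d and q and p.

Row 4: -1 − 3 + 19 + 30 + 20 = 65, so its missing entry is 91 − 65 = 26.
Row 3: -2 + 0 + 30 + 35 + 4 = 67, so its missing entry is 91 − 67 = 24.
Column 2: 25 + 24 − 3 + 23 − 1 = 68, so its missing entry is 91 − 68 = 23.
Row 1: 6 + 23 + 14 + 21 + 24 = 88, so its missing entry is 91 − 88 = 3.

x = 24, d = 23, q = 3, p = 26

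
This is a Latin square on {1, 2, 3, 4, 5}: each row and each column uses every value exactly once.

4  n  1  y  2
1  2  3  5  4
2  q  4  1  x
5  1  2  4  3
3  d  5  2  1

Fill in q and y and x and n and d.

q = 3, y = 3, x = 5, n = 5, d = 4

At (row 3, col 5): column 5 already has {1, 2, 3, 4}, so the value is 5.
At (row 3, col 2): row 3 already has {1, 2, 4, 5}, so the value is 3.
At (row 1, col 4): column 4 already has {1, 2, 4, 5}, so the value is 3.
For row 1, column 2: row 1 already has {1, 2, 3, 4}; that leaves 5.
Cell (5,2): row 5 already has {1, 2, 3, 5} → 4.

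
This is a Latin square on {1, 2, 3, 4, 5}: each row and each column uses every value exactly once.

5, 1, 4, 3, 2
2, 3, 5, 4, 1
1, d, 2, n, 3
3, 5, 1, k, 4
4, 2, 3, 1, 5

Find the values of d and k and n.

d = 4, k = 2, n = 5

Cell (4,4): row 4 already has {1, 3, 4, 5} → 2.
Cell (3,4): column 4 already has {1, 2, 3, 4} → 5.
For row 3, column 2: row 3 already has {1, 2, 3, 5}; that leaves 4.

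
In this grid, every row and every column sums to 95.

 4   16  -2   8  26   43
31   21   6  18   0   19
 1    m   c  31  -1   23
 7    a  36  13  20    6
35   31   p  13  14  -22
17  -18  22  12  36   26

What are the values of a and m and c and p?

a = 13, m = 32, c = 9, p = 24

The known cells in row 4 total 82, leaving 95 − 82 = 13 for the blank.
The known cells in column 2 total 63, leaving 95 − 63 = 32 for the blank.
The known cells in row 5 total 71, leaving 95 − 71 = 24 for the blank.
The known cells in row 3 total 86, leaving 95 − 86 = 9 for the blank.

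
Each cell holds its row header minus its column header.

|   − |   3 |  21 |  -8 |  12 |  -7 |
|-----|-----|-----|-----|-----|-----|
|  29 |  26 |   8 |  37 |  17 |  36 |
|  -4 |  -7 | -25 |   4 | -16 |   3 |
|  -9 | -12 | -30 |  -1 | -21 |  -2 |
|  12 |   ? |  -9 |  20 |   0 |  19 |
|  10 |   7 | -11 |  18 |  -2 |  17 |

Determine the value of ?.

9

12 − 3 = 9.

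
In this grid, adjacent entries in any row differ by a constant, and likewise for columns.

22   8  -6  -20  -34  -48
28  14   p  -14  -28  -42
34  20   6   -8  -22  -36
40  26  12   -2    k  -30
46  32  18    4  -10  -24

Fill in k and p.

k = -16, p = 0

Along each row the entries change by -14 per step; down each column they change by 6.
Row 4: from 40 at column 1, stepping by -14 to column 5 gives -16.
Row 2: from 28 at column 1, stepping by -14 to column 3 gives 0.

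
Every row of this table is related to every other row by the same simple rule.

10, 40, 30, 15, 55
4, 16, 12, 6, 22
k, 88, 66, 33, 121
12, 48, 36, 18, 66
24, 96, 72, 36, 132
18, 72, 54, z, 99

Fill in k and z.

k = 22, z = 27

Each row is a constant multiple of every other row — this is a multiplication table with the headers hidden.
Row 3 is 66/30 = 11/5 times row 1, so its entry in column 1 is 10 × 11/5 = 22.
Row 6 is 54/30 = 9/5 times row 1, so its entry in column 4 is 15 × 9/5 = 27.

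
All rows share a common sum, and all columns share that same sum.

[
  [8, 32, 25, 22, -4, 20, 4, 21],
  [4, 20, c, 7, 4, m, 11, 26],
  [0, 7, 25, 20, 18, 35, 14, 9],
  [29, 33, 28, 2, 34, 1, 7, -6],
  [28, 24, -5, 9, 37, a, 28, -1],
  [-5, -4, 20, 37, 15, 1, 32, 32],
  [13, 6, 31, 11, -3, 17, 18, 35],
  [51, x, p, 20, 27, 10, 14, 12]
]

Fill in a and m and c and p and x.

a = 8, m = 36, c = 20, p = -16, x = 10

Rows 1 and 3 both sum to 128, so that's the common total.
Column 2 has 32 + 20 + 7 + 33 + 24 − 4 + 6 = 118; the blank must be 128 − 118 = 10.
Row 5 has 28 + 24 − 5 + 9 + 37 + 28 − 1 = 120; the blank must be 128 − 120 = 8.
Column 6 has 20 + 35 + 1 + 8 + 1 + 17 + 10 = 92; the blank must be 128 − 92 = 36.
Row 2 has 4 + 20 + 7 + 4 + 36 + 11 + 26 = 108; the blank must be 128 − 108 = 20.
Row 8 has 51 + 10 + 20 + 27 + 10 + 14 + 12 = 144; the blank must be 128 − 144 = -16.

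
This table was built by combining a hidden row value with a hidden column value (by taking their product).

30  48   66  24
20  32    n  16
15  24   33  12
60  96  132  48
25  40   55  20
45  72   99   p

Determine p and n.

Each row is a constant multiple of every other row — this is a multiplication table with the headers hidden.
Row 6 is 72/48 = 3/2 times row 1, so its entry in column 4 is 24 × 3/2 = 36.
Row 2 is 32/48 = 2/3 times row 1, so its entry in column 3 is 66 × 2/3 = 44.

p = 36, n = 44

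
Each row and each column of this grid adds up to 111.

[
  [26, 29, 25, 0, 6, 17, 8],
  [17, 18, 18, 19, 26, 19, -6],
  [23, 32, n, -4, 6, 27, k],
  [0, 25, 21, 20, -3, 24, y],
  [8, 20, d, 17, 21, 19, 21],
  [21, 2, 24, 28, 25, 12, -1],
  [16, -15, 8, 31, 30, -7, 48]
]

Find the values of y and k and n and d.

y = 24, k = 17, n = 10, d = 5

The known cells in row 5 total 106, leaving 111 − 106 = 5 for the blank.
The known cells in column 3 total 101, leaving 111 − 101 = 10 for the blank.
The known cells in row 3 total 94, leaving 111 − 94 = 17 for the blank.
The known cells in row 4 total 87, leaving 111 − 87 = 24 for the blank.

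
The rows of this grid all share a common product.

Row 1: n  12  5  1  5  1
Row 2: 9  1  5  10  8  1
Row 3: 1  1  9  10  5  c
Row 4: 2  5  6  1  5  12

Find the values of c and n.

Rows 2 and 4 each multiply to 3600, so every row has product 3600.
Row 3: 1×1×9×10×5 = 450, so the missing entry is 3600 ÷ 450 = 8.
Row 1: 12×5×1×5×1 = 300, so the missing entry is 3600 ÷ 300 = 12.

c = 8, n = 12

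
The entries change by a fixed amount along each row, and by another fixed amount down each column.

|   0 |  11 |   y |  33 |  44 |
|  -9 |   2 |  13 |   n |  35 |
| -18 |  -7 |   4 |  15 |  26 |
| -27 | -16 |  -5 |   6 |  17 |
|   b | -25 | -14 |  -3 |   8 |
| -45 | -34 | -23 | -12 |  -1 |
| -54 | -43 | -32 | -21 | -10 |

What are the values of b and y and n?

Along each row the entries change by 11 per step; down each column they change by -9.
Row 5: from -25 at column 2, stepping by 11 to column 1 gives -36.
Row 1: from 0 at column 1, stepping by 11 to column 3 gives 22.
Row 2: from -9 at column 1, stepping by 11 to column 4 gives 24.

b = -36, y = 22, n = 24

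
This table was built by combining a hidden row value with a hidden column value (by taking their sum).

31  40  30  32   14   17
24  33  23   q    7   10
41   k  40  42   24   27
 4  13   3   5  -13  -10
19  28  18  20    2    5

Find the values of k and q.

The difference between any two rows is the same in every column — this is an addition table with the headers hidden.
Row 3 minus row 1 is 41 − 31 = 10, so its entry in column 2 is 40 + 10 = 50.
Row 2 minus row 1 is 24 − 31 = -7, so its entry in column 4 is 32 + (-7) = 25.

k = 50, q = 25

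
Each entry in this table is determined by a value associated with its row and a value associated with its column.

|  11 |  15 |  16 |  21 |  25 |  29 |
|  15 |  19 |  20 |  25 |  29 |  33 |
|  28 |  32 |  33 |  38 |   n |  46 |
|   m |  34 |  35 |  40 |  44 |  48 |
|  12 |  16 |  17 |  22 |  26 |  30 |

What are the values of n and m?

The difference between any two rows is the same in every column — this is an addition table with the headers hidden.
Row 3 minus row 1 is 32 − 15 = 17, so its entry in column 5 is 25 + 17 = 42.
Row 4 minus row 1 is 34 − 15 = 19, so its entry in column 1 is 11 + 19 = 30.

n = 42, m = 30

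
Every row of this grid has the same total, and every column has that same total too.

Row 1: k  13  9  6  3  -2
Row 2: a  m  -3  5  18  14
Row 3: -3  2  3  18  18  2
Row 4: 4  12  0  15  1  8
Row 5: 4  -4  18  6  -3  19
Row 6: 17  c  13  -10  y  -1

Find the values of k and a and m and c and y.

k = 11, a = 7, m = -1, c = 18, y = 3

Rows 3 and 4 both sum to 40, so that's the common total.
Row 1 has 13 + 9 + 6 + 3 − 2 = 29; the blank must be 40 − 29 = 11.
Column 5 has 3 + 18 + 18 + 1 − 3 = 37; the blank must be 40 − 37 = 3.
Row 6 has 17 + 13 − 10 + 3 − 1 = 22; the blank must be 40 − 22 = 18.
Column 2 has 13 + 2 + 12 − 4 + 18 = 41; the blank must be 40 − 41 = -1.
Row 2 has -1 − 3 + 5 + 18 + 14 = 33; the blank must be 40 − 33 = 7.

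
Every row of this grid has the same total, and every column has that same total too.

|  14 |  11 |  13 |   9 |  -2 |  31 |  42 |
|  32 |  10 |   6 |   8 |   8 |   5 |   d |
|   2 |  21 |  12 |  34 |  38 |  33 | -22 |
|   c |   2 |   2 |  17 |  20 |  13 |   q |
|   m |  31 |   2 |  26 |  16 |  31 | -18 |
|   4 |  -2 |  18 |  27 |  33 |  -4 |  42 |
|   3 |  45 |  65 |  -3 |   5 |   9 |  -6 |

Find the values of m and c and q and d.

Rows 1 and 3 both sum to 118, so that's the common total.
Row 2 has 32 + 10 + 6 + 8 + 8 + 5 = 69; the blank must be 118 − 69 = 49.
Row 5 has 31 + 2 + 26 + 16 + 31 − 18 = 88; the blank must be 118 − 88 = 30.
Column 7 has 42 + 49 − 22 − 18 + 42 − 6 = 87; the blank must be 118 − 87 = 31.
Row 4 has 2 + 2 + 17 + 20 + 13 + 31 = 85; the blank must be 118 − 85 = 33.

m = 30, c = 33, q = 31, d = 49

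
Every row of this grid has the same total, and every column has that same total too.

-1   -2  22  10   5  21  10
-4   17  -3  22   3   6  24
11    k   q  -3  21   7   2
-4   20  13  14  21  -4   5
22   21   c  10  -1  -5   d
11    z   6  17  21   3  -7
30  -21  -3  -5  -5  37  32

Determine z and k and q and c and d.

Rows 1 and 2 both sum to 65, so that's the common total.
The known cells in column 7 total 66, leaving 65 − 66 = -1 for the blank.
The known cells in row 6 total 51, leaving 65 − 51 = 14 for the blank.
The known cells in column 2 total 49, leaving 65 − 49 = 16 for the blank.
The known cells in row 5 total 46, leaving 65 − 46 = 19 for the blank.
The known cells in row 3 total 54, leaving 65 − 54 = 11 for the blank.

z = 14, k = 16, q = 11, c = 19, d = -1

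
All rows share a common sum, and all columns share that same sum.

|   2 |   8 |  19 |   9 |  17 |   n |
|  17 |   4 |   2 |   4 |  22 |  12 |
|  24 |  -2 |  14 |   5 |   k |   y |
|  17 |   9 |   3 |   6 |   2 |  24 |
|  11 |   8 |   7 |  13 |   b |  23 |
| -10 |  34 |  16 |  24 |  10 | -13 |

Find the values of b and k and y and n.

Rows 2 and 4 both sum to 61, so that's the common total.
Row 5: 11 + 8 + 7 + 13 + 23 = 62, so its missing entry is 61 − 62 = -1.
Column 5: 17 + 22 + 2 − 1 + 10 = 50, so its missing entry is 61 − 50 = 11.
Row 3: 24 − 2 + 14 + 5 + 11 = 52, so its missing entry is 61 − 52 = 9.
Row 1: 2 + 8 + 19 + 9 + 17 = 55, so its missing entry is 61 − 55 = 6.

b = -1, k = 11, y = 9, n = 6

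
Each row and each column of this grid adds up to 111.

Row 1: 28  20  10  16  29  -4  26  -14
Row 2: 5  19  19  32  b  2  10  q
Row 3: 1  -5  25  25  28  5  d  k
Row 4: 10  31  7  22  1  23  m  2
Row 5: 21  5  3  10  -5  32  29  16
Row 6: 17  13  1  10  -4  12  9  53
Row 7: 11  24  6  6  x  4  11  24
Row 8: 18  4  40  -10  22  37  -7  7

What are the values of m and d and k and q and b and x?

The known cells in row 7 total 86, leaving 111 − 86 = 25 for the blank.
The known cells in column 5 total 96, leaving 111 − 96 = 15 for the blank.
The known cells in row 2 total 102, leaving 111 − 102 = 9 for the blank.
The known cells in column 8 total 97, leaving 111 − 97 = 14 for the blank.
The known cells in row 3 total 93, leaving 111 − 93 = 18 for the blank.
The known cells in row 4 total 96, leaving 111 − 96 = 15 for the blank.

m = 15, d = 18, k = 14, q = 9, b = 15, x = 25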